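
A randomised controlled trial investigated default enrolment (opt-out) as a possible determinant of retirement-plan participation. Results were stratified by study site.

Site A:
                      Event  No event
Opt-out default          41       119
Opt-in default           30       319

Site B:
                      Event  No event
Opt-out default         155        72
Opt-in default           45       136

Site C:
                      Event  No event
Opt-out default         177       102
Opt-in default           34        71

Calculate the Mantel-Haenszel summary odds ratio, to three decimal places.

OR_MH = Σ(aᵢdᵢ/nᵢ) / Σ(bᵢcᵢ/nᵢ), where nᵢ is the stratum total.
Stratum 1 (Site A): n = 509; a·d/n = 41·319/509 = 25.6955; b·c/n = 119·30/509 = 7.0138
Stratum 2 (Site B): n = 408; a·d/n = 155·136/408 = 51.6667; b·c/n = 72·45/408 = 7.9412
Stratum 3 (Site C): n = 384; a·d/n = 177·71/384 = 32.7266; b·c/n = 102·34/384 = 9.0312
OR_MH = (25.6955 + 51.6667 + 32.7266) / (7.0138 + 7.9412 + 9.0312) = 110.0887 / 23.9862 = 4.58967

4.590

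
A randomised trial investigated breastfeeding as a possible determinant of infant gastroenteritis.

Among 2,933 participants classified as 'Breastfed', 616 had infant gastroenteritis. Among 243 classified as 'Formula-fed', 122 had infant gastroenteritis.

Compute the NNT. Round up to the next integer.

Risk in treated group = 616/2933 = 0.21002; risk in control = 122/243 = 0.50206.
Absolute risk reduction = 0.50206 − 0.21002 = 0.29203
NNT = 1 / ARR = 1 / 0.29203 = 3.424 → round up → 4

4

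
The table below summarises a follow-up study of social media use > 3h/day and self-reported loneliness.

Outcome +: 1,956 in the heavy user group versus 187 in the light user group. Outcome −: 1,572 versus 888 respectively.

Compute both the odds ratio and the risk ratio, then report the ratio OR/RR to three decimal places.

1.854

From the description: a = 1956, b = 1572, c = 187, d = 888.
OR = (1956·888)/(1572·187) = 1736928/293964 = 5.90864
Risk in exposed = 1956/3528 = 0.55442; risk in unexposed = 187/1075 = 0.17395; RR = 3.18718
OR/RR = 5.90864 / 3.18718 = 1.85388
The outcome is not rare, so the OR lies further from 1 than the RR.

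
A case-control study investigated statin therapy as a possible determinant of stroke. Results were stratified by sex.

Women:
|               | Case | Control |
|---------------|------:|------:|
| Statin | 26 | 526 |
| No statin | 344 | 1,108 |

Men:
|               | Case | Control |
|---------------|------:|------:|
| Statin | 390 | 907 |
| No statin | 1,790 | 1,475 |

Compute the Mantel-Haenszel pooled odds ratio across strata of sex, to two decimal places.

OR_MH = Σ(aᵢdᵢ/nᵢ) / Σ(bᵢcᵢ/nᵢ), where nᵢ is the stratum total.
Stratum 1 (Women): n = 2004; a·d/n = 26·1108/2004 = 14.3752; b·c/n = 526·344/2004 = 90.2914
Stratum 2 (Men): n = 4562; a·d/n = 390·1475/4562 = 126.0960; b·c/n = 907·1790/4562 = 355.8812
OR_MH = (14.3752 + 126.0960) / (90.2914 + 355.8812) = 140.4713 / 446.1726 = 0.31484

0.31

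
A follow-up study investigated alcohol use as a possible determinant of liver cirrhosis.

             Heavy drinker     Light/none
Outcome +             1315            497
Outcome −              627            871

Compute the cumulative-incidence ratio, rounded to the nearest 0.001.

Reading the table with exposure as columns: a = 1315 (Heavy drinker, case), b = 627 (Heavy drinker, non-case), c = 497 (Light/none, case), d = 871.
Risk in exposed = 1315/1942 = 0.67714; risk in unexposed = 497/1368 = 0.36330.
RR = 0.67714 / 0.36330 = 1.86383
The risk among the exposed is 1.86 times that among the unexposed.

1.864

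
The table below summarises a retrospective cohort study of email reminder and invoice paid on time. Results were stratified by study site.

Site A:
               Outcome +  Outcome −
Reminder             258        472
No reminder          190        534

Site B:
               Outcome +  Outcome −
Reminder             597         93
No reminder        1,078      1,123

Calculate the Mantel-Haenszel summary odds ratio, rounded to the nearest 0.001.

OR_MH = Σ(aᵢdᵢ/nᵢ) / Σ(bᵢcᵢ/nᵢ), where nᵢ is the stratum total.
Stratum 1 (Site A): n = 1454; a·d/n = 258·534/1454 = 94.7538; b·c/n = 472·190/1454 = 61.6781
Stratum 2 (Site B): n = 2891; a·d/n = 597·1123/2891 = 231.9028; b·c/n = 93·1078/2891 = 34.6780
OR_MH = (94.7538 + 231.9028) / (61.6781 + 34.6780) = 326.6566 / 96.3561 = 3.39010

3.390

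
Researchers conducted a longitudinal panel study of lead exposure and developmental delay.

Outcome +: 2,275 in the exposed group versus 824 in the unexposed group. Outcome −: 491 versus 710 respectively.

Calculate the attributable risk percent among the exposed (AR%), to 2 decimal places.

From the description: a = 2275, b = 491, c = 824, d = 710.
Risk in exposed = 2275/2766 = 0.82249; risk in unexposed = 824/1534 = 0.53716.
RR = 0.82249/0.53716 = 1.53118
AR% = (RR − 1)/RR × 100 = (1.53118 − 1)/1.53118 × 100 = 34.6911%

34.69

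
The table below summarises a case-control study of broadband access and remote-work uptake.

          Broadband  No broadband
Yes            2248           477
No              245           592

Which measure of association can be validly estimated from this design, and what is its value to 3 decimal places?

Reading the table with exposure as columns: a = 2248 (Broadband, case), b = 245 (Broadband, non-case), c = 477 (No broadband, case), d = 592.
This is a case-control study: participants were sampled on outcome status, so risks in the source population cannot be estimated directly — relative risk is not valid here. The odds ratio is the appropriate measure.
OR = (a·d)/(b·c) = (2248 × 592) / (245 × 477) = 1330816 / 116865 = 11.38764

11.388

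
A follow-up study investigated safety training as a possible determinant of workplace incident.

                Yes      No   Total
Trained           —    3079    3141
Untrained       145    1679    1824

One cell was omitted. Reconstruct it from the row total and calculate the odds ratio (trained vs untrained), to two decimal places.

0.23

The missing cell is in the exposed row: 3141 − 3079 = 62.
So a = 62, b = 3079, c = 145, d = 1679.
OR = (a·d)/(b·c) = (62 × 1679) / (3079 × 145) = 104098 / 446455 = 0.23317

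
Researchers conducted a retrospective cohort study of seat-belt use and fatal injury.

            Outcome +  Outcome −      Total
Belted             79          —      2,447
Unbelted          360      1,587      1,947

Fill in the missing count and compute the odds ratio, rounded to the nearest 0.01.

The missing cell is in the exposed row: 2447 − 79 = 2368.
So a = 79, b = 2368, c = 360, d = 1587.
OR = (a·d)/(b·c) = (79 × 1587) / (2368 × 360) = 125373 / 852480 = 0.14707

0.15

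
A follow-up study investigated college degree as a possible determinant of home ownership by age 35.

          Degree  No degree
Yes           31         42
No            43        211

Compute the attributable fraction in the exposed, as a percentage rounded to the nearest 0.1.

60.4

Reading the table with exposure as columns: a = 31 (Degree, case), b = 43 (Degree, non-case), c = 42 (No degree, case), d = 211.
Risk in exposed = 31/74 = 0.41892; risk in unexposed = 42/253 = 0.16601.
RR = 0.41892/0.16601 = 2.52349
AR% = (RR − 1)/RR × 100 = (2.52349 − 1)/2.52349 × 100 = 60.3723%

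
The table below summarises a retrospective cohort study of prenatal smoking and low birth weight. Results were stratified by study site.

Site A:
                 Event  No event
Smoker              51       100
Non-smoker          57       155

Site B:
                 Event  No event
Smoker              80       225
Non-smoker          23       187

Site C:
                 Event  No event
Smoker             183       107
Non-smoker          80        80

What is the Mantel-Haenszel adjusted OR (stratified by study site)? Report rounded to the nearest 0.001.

1.862

OR_MH = Σ(aᵢdᵢ/nᵢ) / Σ(bᵢcᵢ/nᵢ), where nᵢ is the stratum total.
Stratum 1 (Site A): n = 363; a·d/n = 51·155/363 = 21.7769; b·c/n = 100·57/363 = 15.7025
Stratum 2 (Site B): n = 515; a·d/n = 80·187/515 = 29.0485; b·c/n = 225·23/515 = 10.0485
Stratum 3 (Site C): n = 450; a·d/n = 183·80/450 = 32.5333; b·c/n = 107·80/450 = 19.0222
OR_MH = (21.7769 + 29.0485 + 32.5333) / (15.7025 + 10.0485 + 19.0222) = 83.3587 / 44.7732 = 1.86180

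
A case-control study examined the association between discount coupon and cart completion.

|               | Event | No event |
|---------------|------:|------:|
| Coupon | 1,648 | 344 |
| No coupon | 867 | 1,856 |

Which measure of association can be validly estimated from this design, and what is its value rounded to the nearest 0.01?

Cells: a = 1648, b = 344, c = 867, d = 1856.
This is a case-control study: participants were sampled on outcome status, so risks in the source population cannot be estimated directly — relative risk is not valid here. The odds ratio is the appropriate measure.
OR = (a·d)/(b·c) = (1648 × 1856) / (344 × 867) = 3058688 / 298248 = 10.25552

10.26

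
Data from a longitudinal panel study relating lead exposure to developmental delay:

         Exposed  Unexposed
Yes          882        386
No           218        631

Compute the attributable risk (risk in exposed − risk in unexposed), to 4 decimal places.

Reading the table with exposure as columns: a = 882 (Exposed, case), b = 218 (Exposed, non-case), c = 386 (Unexposed, case), d = 631.
Risk in exposed = 882/1100 = 0.801818; risk in unexposed = 386/1017 = 0.379548.
Risk difference = 0.801818 − 0.379548 = 0.422270

0.4223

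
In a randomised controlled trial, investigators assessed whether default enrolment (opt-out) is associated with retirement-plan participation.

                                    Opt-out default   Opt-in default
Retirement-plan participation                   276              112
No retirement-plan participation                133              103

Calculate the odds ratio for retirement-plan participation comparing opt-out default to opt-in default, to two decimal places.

Reading the table with exposure as columns: a = 276 (Opt-out default, case), b = 133 (Opt-out default, non-case), c = 112 (Opt-in default, case), d = 103.
OR = (a·d)/(b·c) = (276 × 103) / (133 × 112) = 28428 / 14896 = 1.90843
The odds of retirement-plan participation are about 1.91 times as high in the opt-out default group.

1.91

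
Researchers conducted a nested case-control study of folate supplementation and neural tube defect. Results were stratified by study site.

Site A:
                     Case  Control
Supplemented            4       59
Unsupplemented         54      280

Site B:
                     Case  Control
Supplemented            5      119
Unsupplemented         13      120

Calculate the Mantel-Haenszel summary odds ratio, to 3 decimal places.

OR_MH = Σ(aᵢdᵢ/nᵢ) / Σ(bᵢcᵢ/nᵢ), where nᵢ is the stratum total.
Stratum 1 (Site A): n = 397; a·d/n = 4·280/397 = 2.8212; b·c/n = 59·54/397 = 8.0252
Stratum 2 (Site B): n = 257; a·d/n = 5·120/257 = 2.3346; b·c/n = 119·13/257 = 6.0195
OR_MH = (2.8212 + 2.3346) / (8.0252 + 6.0195) = 5.1558 / 14.0446 = 0.36710

0.367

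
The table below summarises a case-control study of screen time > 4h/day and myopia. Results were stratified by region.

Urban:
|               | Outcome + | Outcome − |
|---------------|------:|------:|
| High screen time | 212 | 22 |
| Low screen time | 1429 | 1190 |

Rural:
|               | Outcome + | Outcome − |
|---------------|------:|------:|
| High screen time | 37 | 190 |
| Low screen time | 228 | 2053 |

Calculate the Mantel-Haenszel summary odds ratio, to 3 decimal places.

OR_MH = Σ(aᵢdᵢ/nᵢ) / Σ(bᵢcᵢ/nᵢ), where nᵢ is the stratum total.
Stratum 1 (Urban): n = 2853; a·d/n = 212·1190/2853 = 88.4262; b·c/n = 22·1429/2853 = 11.0193
Stratum 2 (Rural): n = 2508; a·d/n = 37·2053/2508 = 30.2875; b·c/n = 190·228/2508 = 17.2727
OR_MH = (88.4262 + 30.2875) / (11.0193 + 17.2727) = 118.7137 / 28.2920 = 4.19602

4.196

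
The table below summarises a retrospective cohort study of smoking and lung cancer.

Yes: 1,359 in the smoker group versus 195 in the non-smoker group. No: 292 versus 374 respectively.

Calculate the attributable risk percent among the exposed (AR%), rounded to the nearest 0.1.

From the description: a = 1359, b = 292, c = 195, d = 374.
Risk in exposed = 1359/1651 = 0.82314; risk in unexposed = 195/569 = 0.34271.
RR = 0.82314/0.34271 = 2.40187
AR% = (RR − 1)/RR × 100 = (2.40187 − 1)/2.40187 × 100 = 58.3658%

58.4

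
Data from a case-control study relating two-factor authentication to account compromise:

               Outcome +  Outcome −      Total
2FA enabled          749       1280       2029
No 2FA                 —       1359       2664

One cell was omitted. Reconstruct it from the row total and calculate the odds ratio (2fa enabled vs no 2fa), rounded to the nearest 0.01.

0.61

The missing cell is in the unexposed row: 2664 − 1359 = 1305.
So a = 749, b = 1280, c = 1305, d = 1359.
OR = (a·d)/(b·c) = (749 × 1359) / (1280 × 1305) = 1017891 / 1670400 = 0.60937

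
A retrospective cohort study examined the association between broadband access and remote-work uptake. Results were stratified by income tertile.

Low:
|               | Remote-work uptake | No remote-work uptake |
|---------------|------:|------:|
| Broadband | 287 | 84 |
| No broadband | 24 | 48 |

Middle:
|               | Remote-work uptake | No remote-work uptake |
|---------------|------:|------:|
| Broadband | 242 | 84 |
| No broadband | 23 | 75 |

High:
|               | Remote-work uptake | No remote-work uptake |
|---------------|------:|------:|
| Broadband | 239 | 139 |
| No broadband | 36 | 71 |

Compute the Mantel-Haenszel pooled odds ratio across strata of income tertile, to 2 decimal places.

5.61

OR_MH = Σ(aᵢdᵢ/nᵢ) / Σ(bᵢcᵢ/nᵢ), where nᵢ is the stratum total.
Stratum 1 (Low): n = 443; a·d/n = 287·48/443 = 31.0971; b·c/n = 84·24/443 = 4.5508
Stratum 2 (Middle): n = 424; a·d/n = 242·75/424 = 42.8066; b·c/n = 84·23/424 = 4.5566
Stratum 3 (High): n = 485; a·d/n = 239·71/485 = 34.9876; b·c/n = 139·36/485 = 10.3175
OR_MH = (31.0971 + 42.8066 + 34.9876) / (4.5508 + 4.5566 + 10.3175) = 108.8913 / 19.4249 = 5.60575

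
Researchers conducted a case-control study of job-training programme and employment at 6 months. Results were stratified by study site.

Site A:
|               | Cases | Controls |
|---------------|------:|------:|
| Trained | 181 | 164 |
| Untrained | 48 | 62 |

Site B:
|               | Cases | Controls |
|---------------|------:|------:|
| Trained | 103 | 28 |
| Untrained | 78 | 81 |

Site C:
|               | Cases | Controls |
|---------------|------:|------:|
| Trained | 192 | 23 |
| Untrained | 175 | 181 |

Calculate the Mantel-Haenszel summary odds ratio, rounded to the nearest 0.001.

3.585

OR_MH = Σ(aᵢdᵢ/nᵢ) / Σ(bᵢcᵢ/nᵢ), where nᵢ is the stratum total.
Stratum 1 (Site A): n = 455; a·d/n = 181·62/455 = 24.6637; b·c/n = 164·48/455 = 17.3011
Stratum 2 (Site B): n = 290; a·d/n = 103·81/290 = 28.7690; b·c/n = 28·78/290 = 7.5310
Stratum 3 (Site C): n = 571; a·d/n = 192·181/571 = 60.8616; b·c/n = 23·175/571 = 7.0490
OR_MH = (24.6637 + 28.7690 + 60.8616) / (17.3011 + 7.5310 + 7.0490) = 114.2943 / 31.8812 = 3.58501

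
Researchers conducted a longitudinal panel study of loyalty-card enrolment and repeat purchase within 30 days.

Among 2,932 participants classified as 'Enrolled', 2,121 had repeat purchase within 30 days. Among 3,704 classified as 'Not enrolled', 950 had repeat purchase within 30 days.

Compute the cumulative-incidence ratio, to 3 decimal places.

From the description: a = 2121, b = 811, c = 950, d = 2754.
Risk in exposed = 2121/2932 = 0.72340; risk in unexposed = 950/3704 = 0.25648.
RR = 0.72340 / 0.25648 = 2.82049
The risk among the exposed is 2.82 times that among the unexposed.

2.820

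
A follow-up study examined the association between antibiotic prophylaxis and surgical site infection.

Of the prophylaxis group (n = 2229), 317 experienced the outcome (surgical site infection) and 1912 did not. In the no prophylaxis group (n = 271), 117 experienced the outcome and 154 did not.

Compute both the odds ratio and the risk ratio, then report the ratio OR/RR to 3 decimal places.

0.662

From the description: a = 317, b = 1912, c = 117, d = 154.
OR = (317·154)/(1912·117) = 48818/223704 = 0.21823
Risk in exposed = 317/2229 = 0.14222; risk in unexposed = 117/271 = 0.43173; RR = 0.32941
OR/RR = 0.21823 / 0.32941 = 0.66248
The outcome is not rare, so the OR lies further from 1 than the RR.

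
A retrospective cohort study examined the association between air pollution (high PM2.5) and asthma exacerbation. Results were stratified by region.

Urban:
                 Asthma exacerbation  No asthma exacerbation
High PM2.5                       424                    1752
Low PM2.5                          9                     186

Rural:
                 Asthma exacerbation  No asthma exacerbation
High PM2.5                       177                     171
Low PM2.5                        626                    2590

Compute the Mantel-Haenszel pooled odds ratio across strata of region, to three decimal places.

OR_MH = Σ(aᵢdᵢ/nᵢ) / Σ(bᵢcᵢ/nᵢ), where nᵢ is the stratum total.
Stratum 1 (Urban): n = 2371; a·d/n = 424·186/2371 = 33.2619; b·c/n = 1752·9/2371 = 6.6504
Stratum 2 (Rural): n = 3564; a·d/n = 177·2590/3564 = 128.6279; b·c/n = 171·626/3564 = 30.0354
OR_MH = (33.2619 + 128.6279) / (6.6504 + 30.0354) = 161.8899 / 36.6857 = 4.41289

4.413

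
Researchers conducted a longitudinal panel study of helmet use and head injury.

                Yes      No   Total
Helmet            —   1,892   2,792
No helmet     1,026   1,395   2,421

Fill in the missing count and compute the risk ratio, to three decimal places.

0.761

The missing cell is in the exposed row: 2792 − 1892 = 900.
So a = 900, b = 1892, c = 1026, d = 1395.
RR = [a/(a+b)] / [c/(c+d)] = (900/2792) / (1026/2421) = 0.32235/0.42379 = 0.76063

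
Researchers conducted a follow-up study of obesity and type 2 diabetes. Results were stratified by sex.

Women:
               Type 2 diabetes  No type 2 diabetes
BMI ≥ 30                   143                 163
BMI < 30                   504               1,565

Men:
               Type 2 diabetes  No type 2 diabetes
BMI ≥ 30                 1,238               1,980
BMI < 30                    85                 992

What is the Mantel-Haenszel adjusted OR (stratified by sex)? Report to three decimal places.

OR_MH = Σ(aᵢdᵢ/nᵢ) / Σ(bᵢcᵢ/nᵢ), where nᵢ is the stratum total.
Stratum 1 (Women): n = 2375; a·d/n = 143·1565/2375 = 94.2295; b·c/n = 163·504/2375 = 34.5903
Stratum 2 (Men): n = 4295; a·d/n = 1238·992/4295 = 285.9362; b·c/n = 1980·85/4295 = 39.1851
OR_MH = (94.2295 + 285.9362) / (34.5903 + 39.1851) = 380.1657 / 73.7754 = 5.15301

5.153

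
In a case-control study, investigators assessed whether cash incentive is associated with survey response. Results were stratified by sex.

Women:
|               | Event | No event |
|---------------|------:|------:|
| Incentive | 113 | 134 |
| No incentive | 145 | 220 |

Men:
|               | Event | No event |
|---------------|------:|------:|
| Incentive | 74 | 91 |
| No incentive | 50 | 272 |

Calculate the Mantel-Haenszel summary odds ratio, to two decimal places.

1.99

OR_MH = Σ(aᵢdᵢ/nᵢ) / Σ(bᵢcᵢ/nᵢ), where nᵢ is the stratum total.
Stratum 1 (Women): n = 612; a·d/n = 113·220/612 = 40.6209; b·c/n = 134·145/612 = 31.7484
Stratum 2 (Men): n = 487; a·d/n = 74·272/487 = 41.3306; b·c/n = 91·50/487 = 9.3429
OR_MH = (40.6209 + 41.3306) / (31.7484 + 9.3429) = 81.9515 / 41.0913 = 1.99438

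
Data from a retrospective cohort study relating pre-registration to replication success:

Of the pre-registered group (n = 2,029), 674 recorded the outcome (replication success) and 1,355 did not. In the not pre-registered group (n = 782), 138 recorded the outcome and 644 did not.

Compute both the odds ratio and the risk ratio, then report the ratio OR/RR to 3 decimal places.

From the description: a = 674, b = 1355, c = 138, d = 644.
OR = (674·644)/(1355·138) = 434056/186990 = 2.32128
Risk in exposed = 674/2029 = 0.33218; risk in unexposed = 138/782 = 0.17647; RR = 1.88237
OR/RR = 2.32128 / 1.88237 = 1.23317
The outcome is not rare, so the OR lies further from 1 than the RR.

1.233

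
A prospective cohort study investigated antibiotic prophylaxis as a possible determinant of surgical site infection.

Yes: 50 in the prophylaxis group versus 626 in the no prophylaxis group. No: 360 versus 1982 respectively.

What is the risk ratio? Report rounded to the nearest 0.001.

From the description: a = 50, b = 360, c = 626, d = 1982.
Risk in exposed = 50/410 = 0.12195; risk in unexposed = 626/2608 = 0.24003.
RR = 0.12195 / 0.24003 = 0.50807
The risk is 49% lower among the exposed than among the unexposed.

0.508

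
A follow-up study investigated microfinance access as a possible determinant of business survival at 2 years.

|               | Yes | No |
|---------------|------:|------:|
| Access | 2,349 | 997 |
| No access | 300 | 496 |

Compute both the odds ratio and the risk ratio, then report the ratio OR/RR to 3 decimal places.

Cells: a = 2349, b = 997, c = 300, d = 496.
OR = (2349·496)/(997·300) = 1165104/299100 = 3.89537
Risk in exposed = 2349/3346 = 0.70203; risk in unexposed = 300/796 = 0.37688; RR = 1.86273
OR/RR = 3.89537 / 1.86273 = 2.09122
The outcome is not rare, so the OR lies further from 1 than the RR.

2.091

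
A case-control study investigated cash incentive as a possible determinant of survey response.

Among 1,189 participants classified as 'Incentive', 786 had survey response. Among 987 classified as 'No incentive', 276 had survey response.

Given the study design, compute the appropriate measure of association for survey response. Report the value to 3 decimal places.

From the description: a = 786, b = 403, c = 276, d = 711.
This is a case-control study: participants were sampled on outcome status, so risks in the source population cannot be estimated directly — relative risk is not valid here. The odds ratio is the appropriate measure.
OR = (a·d)/(b·c) = (786 × 711) / (403 × 276) = 558846 / 111228 = 5.02433

5.024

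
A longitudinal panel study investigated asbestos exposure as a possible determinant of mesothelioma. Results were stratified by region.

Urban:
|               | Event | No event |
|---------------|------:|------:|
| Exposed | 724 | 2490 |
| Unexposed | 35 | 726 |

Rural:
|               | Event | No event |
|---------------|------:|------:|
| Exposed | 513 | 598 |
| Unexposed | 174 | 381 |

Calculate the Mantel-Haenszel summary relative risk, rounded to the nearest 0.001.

2.144

RR_MH = Σ(aᵢ·n₀ᵢ/nᵢ) / Σ(cᵢ·n₁ᵢ/nᵢ), with n₁ᵢ = aᵢ+bᵢ (exposed), n₀ᵢ = cᵢ+dᵢ (unexposed), nᵢ = n₁ᵢ+n₀ᵢ.
Stratum 1 (Urban): n₁ = 3214, n₀ = 761, n = 3975; a·n₀/n = 724·761/3975 = 138.6073; c·n₁/n = 35·3214/3975 = 28.2994
Stratum 2 (Rural): n₁ = 1111, n₀ = 555, n = 1666; a·n₀/n = 513·555/1666 = 170.8974; c·n₁/n = 174·1111/1666 = 116.0348
RR_MH = (138.6073 + 170.8974) / (28.2994 + 116.0348) = 309.5047 / 144.3342 = 2.14436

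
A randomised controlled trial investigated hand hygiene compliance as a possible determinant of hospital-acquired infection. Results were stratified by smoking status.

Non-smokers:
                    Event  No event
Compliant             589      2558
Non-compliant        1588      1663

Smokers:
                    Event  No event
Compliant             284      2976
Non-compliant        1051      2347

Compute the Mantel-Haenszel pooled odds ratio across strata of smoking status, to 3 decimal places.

0.229

OR_MH = Σ(aᵢdᵢ/nᵢ) / Σ(bᵢcᵢ/nᵢ), where nᵢ is the stratum total.
Stratum 1 (Non-smokers): n = 6398; a·d/n = 589·1663/6398 = 153.0958; b·c/n = 2558·1588/6398 = 634.9022
Stratum 2 (Smokers): n = 6658; a·d/n = 284·2347/6658 = 100.1123; b·c/n = 2976·1051/6658 = 469.7771
OR_MH = (153.0958 + 100.1123) / (634.9022 + 469.7771) = 253.2082 / 1104.6793 = 0.22921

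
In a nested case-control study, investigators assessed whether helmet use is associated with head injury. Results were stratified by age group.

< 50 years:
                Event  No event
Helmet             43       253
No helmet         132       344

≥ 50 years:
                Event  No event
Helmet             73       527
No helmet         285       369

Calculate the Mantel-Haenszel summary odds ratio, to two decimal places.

0.25

OR_MH = Σ(aᵢdᵢ/nᵢ) / Σ(bᵢcᵢ/nᵢ), where nᵢ is the stratum total.
Stratum 1 (< 50 years): n = 772; a·d/n = 43·344/772 = 19.1606; b·c/n = 253·132/772 = 43.2591
Stratum 2 (≥ 50 years): n = 1254; a·d/n = 73·369/1254 = 21.4809; b·c/n = 527·285/1254 = 119.7727
OR_MH = (19.1606 + 21.4809) / (43.2591 + 119.7727) = 40.6415 / 163.0318 = 0.24929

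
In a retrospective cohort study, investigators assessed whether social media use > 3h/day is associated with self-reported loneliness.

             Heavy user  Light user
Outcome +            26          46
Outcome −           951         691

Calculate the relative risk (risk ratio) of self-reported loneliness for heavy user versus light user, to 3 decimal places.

Reading the table with exposure as columns: a = 26 (Heavy user, case), b = 951 (Heavy user, non-case), c = 46 (Light user, case), d = 691.
Risk in exposed = 26/977 = 0.02661; risk in unexposed = 46/737 = 0.06242.
RR = 0.02661 / 0.06242 = 0.42637
The risk is 57% lower among the exposed than among the unexposed.

0.426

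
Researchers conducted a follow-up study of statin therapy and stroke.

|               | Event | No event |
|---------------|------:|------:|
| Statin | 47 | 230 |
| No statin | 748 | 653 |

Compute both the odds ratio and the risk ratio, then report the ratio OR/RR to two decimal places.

Cells: a = 47, b = 230, c = 748, d = 653.
OR = (47·653)/(230·748) = 30691/172040 = 0.17839
Risk in exposed = 47/277 = 0.16968; risk in unexposed = 748/1401 = 0.53390; RR = 0.31780
OR/RR = 0.17839 / 0.31780 = 0.56134
The outcome is not rare, so the OR lies further from 1 than the RR.

0.56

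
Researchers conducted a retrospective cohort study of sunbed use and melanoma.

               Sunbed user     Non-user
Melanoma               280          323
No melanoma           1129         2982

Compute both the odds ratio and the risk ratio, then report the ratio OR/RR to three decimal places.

Reading the table with exposure as columns: a = 280 (Sunbed user, case), b = 1129 (Sunbed user, non-case), c = 323 (Non-user, case), d = 2982.
OR = (280·2982)/(1129·323) = 834960/364667 = 2.28965
Risk in exposed = 280/1409 = 0.19872; risk in unexposed = 323/3305 = 0.09773; RR = 2.03337
OR/RR = 2.28965 / 2.03337 = 1.12604
The outcome is not rare, so the OR lies further from 1 than the RR.

1.126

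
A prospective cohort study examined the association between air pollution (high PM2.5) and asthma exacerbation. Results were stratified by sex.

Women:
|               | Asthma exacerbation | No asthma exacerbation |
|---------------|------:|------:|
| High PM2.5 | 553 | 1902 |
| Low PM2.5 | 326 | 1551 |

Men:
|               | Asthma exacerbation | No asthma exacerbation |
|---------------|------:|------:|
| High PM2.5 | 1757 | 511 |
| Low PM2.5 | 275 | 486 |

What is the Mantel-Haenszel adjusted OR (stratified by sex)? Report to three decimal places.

2.532

OR_MH = Σ(aᵢdᵢ/nᵢ) / Σ(bᵢcᵢ/nᵢ), where nᵢ is the stratum total.
Stratum 1 (Women): n = 4332; a·d/n = 553·1551/4332 = 197.9924; b·c/n = 1902·326/4332 = 143.1330
Stratum 2 (Men): n = 3029; a·d/n = 1757·486/3029 = 281.9089; b·c/n = 511·275/3029 = 46.3932
OR_MH = (197.9924 + 281.9089) / (143.1330 + 46.3932) = 479.9013 / 189.5262 = 2.53211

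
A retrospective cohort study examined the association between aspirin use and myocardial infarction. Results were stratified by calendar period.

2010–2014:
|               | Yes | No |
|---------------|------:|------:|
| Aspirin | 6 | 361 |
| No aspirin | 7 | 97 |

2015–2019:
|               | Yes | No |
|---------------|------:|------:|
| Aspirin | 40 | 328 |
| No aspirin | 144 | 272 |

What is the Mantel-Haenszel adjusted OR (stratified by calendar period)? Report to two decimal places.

0.23

OR_MH = Σ(aᵢdᵢ/nᵢ) / Σ(bᵢcᵢ/nᵢ), where nᵢ is the stratum total.
Stratum 1 (2010–2014): n = 471; a·d/n = 6·97/471 = 1.2357; b·c/n = 361·7/471 = 5.3652
Stratum 2 (2015–2019): n = 784; a·d/n = 40·272/784 = 13.8776; b·c/n = 328·144/784 = 60.2449
OR_MH = (1.2357 + 13.8776) / (5.3652 + 60.2449) = 15.1132 / 65.6101 = 0.23035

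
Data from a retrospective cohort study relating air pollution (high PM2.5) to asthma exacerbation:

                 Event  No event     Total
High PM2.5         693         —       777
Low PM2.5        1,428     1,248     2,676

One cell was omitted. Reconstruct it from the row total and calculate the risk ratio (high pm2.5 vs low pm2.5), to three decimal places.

1.671

The missing cell is in the exposed row: 777 − 693 = 84.
So a = 693, b = 84, c = 1428, d = 1248.
RR = [a/(a+b)] / [c/(c+d)] = (693/777) / (1428/2676) = 0.89189/0.53363 = 1.67136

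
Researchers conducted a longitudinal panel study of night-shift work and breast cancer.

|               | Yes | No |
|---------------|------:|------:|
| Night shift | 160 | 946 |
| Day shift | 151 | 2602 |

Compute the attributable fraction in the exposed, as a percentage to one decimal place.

Cells: a = 160, b = 946, c = 151, d = 2602.
Risk in exposed = 160/1106 = 0.14467; risk in unexposed = 151/2753 = 0.05485.
RR = 0.14467/0.05485 = 2.63751
AR% = (RR − 1)/RR × 100 = (2.63751 − 1)/2.63751 × 100 = 62.0855%

62.1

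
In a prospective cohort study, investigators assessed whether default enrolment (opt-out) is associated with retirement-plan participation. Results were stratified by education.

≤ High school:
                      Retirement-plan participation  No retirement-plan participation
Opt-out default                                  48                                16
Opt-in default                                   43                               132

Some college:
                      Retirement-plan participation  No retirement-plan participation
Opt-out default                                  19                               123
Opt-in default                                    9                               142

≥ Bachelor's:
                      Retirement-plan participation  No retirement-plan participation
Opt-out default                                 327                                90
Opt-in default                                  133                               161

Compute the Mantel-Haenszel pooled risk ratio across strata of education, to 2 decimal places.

RR_MH = Σ(aᵢ·n₀ᵢ/nᵢ) / Σ(cᵢ·n₁ᵢ/nᵢ), with n₁ᵢ = aᵢ+bᵢ (exposed), n₀ᵢ = cᵢ+dᵢ (unexposed), nᵢ = n₁ᵢ+n₀ᵢ.
Stratum 1 (≤ High school): n₁ = 64, n₀ = 175, n = 239; a·n₀/n = 48·175/239 = 35.1464; c·n₁/n = 43·64/239 = 11.5146
Stratum 2 (Some college): n₁ = 142, n₀ = 151, n = 293; a·n₀/n = 19·151/293 = 9.7918; c·n₁/n = 9·142/293 = 4.3618
Stratum 3 (≥ Bachelor's): n₁ = 417, n₀ = 294, n = 711; a·n₀/n = 327·294/711 = 135.2152; c·n₁/n = 133·417/711 = 78.0042
RR_MH = (35.1464 + 9.7918 + 135.2152) / (11.5146 + 4.3618 + 78.0042) = 180.1534 / 93.8806 = 1.91896

1.92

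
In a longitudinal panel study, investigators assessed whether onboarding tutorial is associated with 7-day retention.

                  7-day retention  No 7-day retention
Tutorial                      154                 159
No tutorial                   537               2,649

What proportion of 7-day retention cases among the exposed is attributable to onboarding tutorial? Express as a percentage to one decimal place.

Cells: a = 154, b = 159, c = 537, d = 2649.
Risk in exposed = 154/313 = 0.49201; risk in unexposed = 537/3186 = 0.16855.
RR = 0.49201/0.16855 = 2.91909
AR% = (RR − 1)/RR × 100 = (2.91909 − 1)/2.91909 × 100 = 65.7428%

65.7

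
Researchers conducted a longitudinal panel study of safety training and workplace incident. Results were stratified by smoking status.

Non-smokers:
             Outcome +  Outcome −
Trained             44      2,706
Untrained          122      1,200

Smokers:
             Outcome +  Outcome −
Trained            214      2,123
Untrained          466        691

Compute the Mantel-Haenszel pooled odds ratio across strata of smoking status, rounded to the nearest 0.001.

OR_MH = Σ(aᵢdᵢ/nᵢ) / Σ(bᵢcᵢ/nᵢ), where nᵢ is the stratum total.
Stratum 1 (Non-smokers): n = 4072; a·d/n = 44·1200/4072 = 12.9666; b·c/n = 2706·122/4072 = 81.0737
Stratum 2 (Smokers): n = 3494; a·d/n = 214·691/3494 = 42.3223; b·c/n = 2123·466/3494 = 283.1477
OR_MH = (12.9666 + 42.3223) / (81.0737 + 283.1477) = 55.2889 / 364.2214 = 0.15180

0.152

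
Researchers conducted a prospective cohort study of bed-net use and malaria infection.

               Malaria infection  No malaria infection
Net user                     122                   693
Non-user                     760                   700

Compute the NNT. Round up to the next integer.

Risk in treated group = 122/815 = 0.14969; risk in control = 760/1460 = 0.52055.
Absolute risk reduction = 0.52055 − 0.14969 = 0.37085
NNT = 1 / ARR = 1 / 0.37085 = 2.696 → round up → 3

3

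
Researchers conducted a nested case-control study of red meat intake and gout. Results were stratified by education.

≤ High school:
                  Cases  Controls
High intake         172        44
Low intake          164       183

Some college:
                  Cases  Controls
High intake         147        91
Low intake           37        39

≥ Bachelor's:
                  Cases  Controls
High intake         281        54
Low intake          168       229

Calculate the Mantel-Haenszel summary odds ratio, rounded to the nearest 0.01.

4.51

OR_MH = Σ(aᵢdᵢ/nᵢ) / Σ(bᵢcᵢ/nᵢ), where nᵢ is the stratum total.
Stratum 1 (≤ High school): n = 563; a·d/n = 172·183/563 = 55.9076; b·c/n = 44·164/563 = 12.8171
Stratum 2 (Some college): n = 314; a·d/n = 147·39/314 = 18.2580; b·c/n = 91·37/314 = 10.7229
Stratum 3 (≥ Bachelor's): n = 732; a·d/n = 281·229/732 = 87.9085; b·c/n = 54·168/732 = 12.3934
OR_MH = (55.9076 + 18.2580 + 87.9085) / (12.8171 + 10.7229 + 12.3934) = 162.0741 / 35.9334 = 4.51040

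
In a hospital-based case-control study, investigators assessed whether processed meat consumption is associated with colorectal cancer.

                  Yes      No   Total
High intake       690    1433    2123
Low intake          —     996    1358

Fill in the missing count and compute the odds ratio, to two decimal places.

1.32

The missing cell is in the unexposed row: 1358 − 996 = 362.
So a = 690, b = 1433, c = 362, d = 996.
OR = (a·d)/(b·c) = (690 × 996) / (1433 × 362) = 687240 / 518746 = 1.32481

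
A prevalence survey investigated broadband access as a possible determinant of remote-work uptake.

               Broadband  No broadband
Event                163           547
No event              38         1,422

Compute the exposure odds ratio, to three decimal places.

11.151

Reading the table with exposure as columns: a = 163 (Broadband, case), b = 38 (Broadband, non-case), c = 547 (No broadband, case), d = 1422.
OR = (a·d)/(b·c) = (163 × 1422) / (38 × 547) = 231786 / 20786 = 11.15106
The odds of remote-work uptake are about 11.15 times as high in the broadband group.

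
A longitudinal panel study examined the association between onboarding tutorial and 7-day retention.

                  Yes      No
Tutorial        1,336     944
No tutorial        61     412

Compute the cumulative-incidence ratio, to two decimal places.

Cells: a = 1336, b = 944, c = 61, d = 412.
Risk in exposed = 1336/2280 = 0.58596; risk in unexposed = 61/473 = 0.12896.
RR = 0.58596 / 0.12896 = 4.54363
The risk among the exposed is 4.54 times that among the unexposed.

4.54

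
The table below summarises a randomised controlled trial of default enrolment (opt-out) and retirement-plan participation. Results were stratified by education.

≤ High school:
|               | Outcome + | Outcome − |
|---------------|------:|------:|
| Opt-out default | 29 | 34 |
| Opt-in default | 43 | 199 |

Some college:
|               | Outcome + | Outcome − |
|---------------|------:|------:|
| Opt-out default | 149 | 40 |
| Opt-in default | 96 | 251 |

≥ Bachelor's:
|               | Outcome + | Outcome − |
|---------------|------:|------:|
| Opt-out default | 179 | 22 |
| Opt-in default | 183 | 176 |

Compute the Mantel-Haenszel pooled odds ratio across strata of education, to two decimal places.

7.57

OR_MH = Σ(aᵢdᵢ/nᵢ) / Σ(bᵢcᵢ/nᵢ), where nᵢ is the stratum total.
Stratum 1 (≤ High school): n = 305; a·d/n = 29·199/305 = 18.9213; b·c/n = 34·43/305 = 4.7934
Stratum 2 (Some college): n = 536; a·d/n = 149·251/536 = 69.7743; b·c/n = 40·96/536 = 7.1642
Stratum 3 (≥ Bachelor's): n = 560; a·d/n = 179·176/560 = 56.2571; b·c/n = 22·183/560 = 7.1893
OR_MH = (18.9213 + 69.7743 + 56.2571) / (4.7934 + 7.1642 + 7.1893) = 144.9527 / 19.1469 = 7.57055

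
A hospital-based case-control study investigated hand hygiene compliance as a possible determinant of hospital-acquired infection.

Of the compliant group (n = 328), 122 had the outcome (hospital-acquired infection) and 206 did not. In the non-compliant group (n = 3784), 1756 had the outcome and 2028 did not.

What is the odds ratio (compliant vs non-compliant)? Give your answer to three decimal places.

0.684

From the description: a = 122, b = 206, c = 1756, d = 2028.
OR = (a·d)/(b·c) = (122 × 2028) / (206 × 1756) = 247416 / 361736 = 0.68397
Exposure is associated with lower odds of hospital-acquired infection (OR = 0.68 < 1).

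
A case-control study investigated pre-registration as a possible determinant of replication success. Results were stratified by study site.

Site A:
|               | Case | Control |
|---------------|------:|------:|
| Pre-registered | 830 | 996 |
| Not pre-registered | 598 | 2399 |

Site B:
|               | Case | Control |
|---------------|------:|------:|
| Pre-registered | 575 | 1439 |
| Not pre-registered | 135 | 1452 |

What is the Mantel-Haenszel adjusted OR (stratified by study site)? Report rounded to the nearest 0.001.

3.633

OR_MH = Σ(aᵢdᵢ/nᵢ) / Σ(bᵢcᵢ/nᵢ), where nᵢ is the stratum total.
Stratum 1 (Site A): n = 4823; a·d/n = 830·2399/4823 = 412.8488; b·c/n = 996·598/4823 = 123.4933
Stratum 2 (Site B): n = 3601; a·d/n = 575·1452/3601 = 231.8523; b·c/n = 1439·135/3601 = 53.9475
OR_MH = (412.8488 + 231.8523) / (123.4933 + 53.9475) = 644.7011 / 177.4408 = 3.63333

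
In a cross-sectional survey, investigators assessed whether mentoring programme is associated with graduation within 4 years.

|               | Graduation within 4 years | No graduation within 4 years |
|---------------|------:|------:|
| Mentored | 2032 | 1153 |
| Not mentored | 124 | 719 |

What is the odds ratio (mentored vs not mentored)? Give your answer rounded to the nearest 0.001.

Cells: a = 2032, b = 1153, c = 124, d = 719.
OR = (a·d)/(b·c) = (2032 × 719) / (1153 × 124) = 1461008 / 142972 = 10.21884
The odds of graduation within 4 years are about 10.22 times as high in the mentored group.

10.219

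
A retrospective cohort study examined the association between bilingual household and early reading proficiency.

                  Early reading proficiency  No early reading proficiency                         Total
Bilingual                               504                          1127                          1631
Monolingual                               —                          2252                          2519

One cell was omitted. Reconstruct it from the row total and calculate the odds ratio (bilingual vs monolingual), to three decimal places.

3.772

The missing cell is in the unexposed row: 2519 − 2252 = 267.
So a = 504, b = 1127, c = 267, d = 2252.
OR = (a·d)/(b·c) = (504 × 2252) / (1127 × 267) = 1135008 / 300909 = 3.77193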